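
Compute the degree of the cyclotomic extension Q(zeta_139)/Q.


The degree equals Euler's totient phi(139).
139 = 139
phi(139) = 138

138


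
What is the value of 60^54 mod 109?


p = 109 is prime and the exponent is (p-1)/2 = 54, so by Euler's criterion 60^54 = (60/109) = +1 or -1 mod 109.
Compute by square-and-multiply:
  54 = 32 + 16 + 4 + 2 (binary 110110)
  Repeated squaring mod 109: 60^1 = 60, 60^2 = 3, 60^4 = 9, 60^8 = 81, 60^16 = 21, 60^32 = 5
  60^54 = 60^32 * 60^16 * 60^4 * 60^2 = 5 * 21 * 9 * 3 mod 109
    5 * 21 = 105 = 105 mod 109
    105 * 9 = 945 = 73 mod 109
    73 * 3 = 219 = 1 mod 109
  60^54 = 1 mod 109
Result 1: 60 is a quadratic residue mod 109.
60^54 mod 109 = 1

1


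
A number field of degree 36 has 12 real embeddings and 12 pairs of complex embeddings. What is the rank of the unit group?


By Dirichlet's unit theorem:
rank = r1 + r2 - 1
= 12 + 12 - 1
= 23

23


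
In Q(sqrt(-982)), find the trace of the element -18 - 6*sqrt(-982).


Tr(a + b*sqrt(d)) = (a + b*sqrt(d)) + (a - b*sqrt(d)) = 2a
= 2 * (-18)
= -36

-36


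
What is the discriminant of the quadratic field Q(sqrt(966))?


For K = Q(sqrt(d)) with d squarefree: disc(K) = d if d = 1 mod 4, and disc(K) = 4d if d = 2 or 3 mod 4.
Here d = 966, and d mod 4 = 2.
d = 2 mod 4, not 1 (O_K = Z[sqrt(d)]), so disc(K) = 4d = 4 * (966) = 3864

3864


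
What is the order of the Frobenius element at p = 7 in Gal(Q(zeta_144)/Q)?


The Frobenius at p in Gal(Q(zeta_n)/Q) = (Z/nZ)* is the class of p, so its order is ord_144(7), the smallest k >= 1 with 7^k = 1 mod 144.
n = 144 = 2^4 * 3^2, phi(144) = 48; the order divides phi(n).
Divisors of 48: 1, 2, 3, 4, 6, 8, 12, 16, 24, 48
Repeated squaring mod 144: 7^1 = 7, 7^2 = 49, 7^4 = 97, 7^8 = 49, 7^16 = 97, 7^32 = 49
Test divisors in increasing order:
  k=1: 7^1 = 7 mod 144
  k=2: 7^2 = 49 mod 144
  k=3: 7^3 = 49 * 7 = 55 mod 144
  k=4: 7^4 = 97 mod 144
  k=6: 7^6 = 97 * 49 = 1 mod 144  <- first divisor giving 1
Order = 6

6


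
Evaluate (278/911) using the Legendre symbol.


p = 911 is prime, so compute (278/911) with the reciprocity algorithm (Jacobi-symbol steps: pull out 2s via (2/n), flip via reciprocity, reduce):
  pull out 2: (2/911) = +1  (since 911 mod 8 = 7)
  reciprocity: (139/911) -> -(911/139)
  reduce: (77/139)
  reciprocity: (77/139) -> +(139/77)
  reduce: (62/77)
  pull out 2: (2/77) = -1  (since 77 mod 8 = 5)
  reciprocity: (31/77) -> +(77/31)
  reduce: (15/31)
  reciprocity: (15/31) -> -(31/15)
  reduce: (1/15)
  (1/15) = 1
Product of signs = -1
(278/911) = -1

-1


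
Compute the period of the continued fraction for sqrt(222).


Run the CF algorithm for sqrt(222).
a_0 = floor(sqrt(222)) = 14; set m_0=0, q_0=1.
Recurrence: m' = q*a - m,  q' = (d - m'^2)/q,  a' = floor((a_0 + m')/q').
  step 1: m=14, q=26, a=1
  step 2: m=12, q=3, a=8
  step 3: m=12, q=26, a=1
  step 4: m=14, q=1, a=28
a_4 = 2*a_0 = 28, so the period closes here.
sqrt(222) = [14; 1, 8, 1, 28]
Period length = 4

4


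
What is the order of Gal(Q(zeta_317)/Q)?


|Gal(Q(zeta_317)/Q)| = phi(317)
= 316

316


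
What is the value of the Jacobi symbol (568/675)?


Compute (568/675) via quadratic reciprocity:
  pull out 2: (2/675) = -1  (since 675 mod 8 = 3)
  pull out 2: (2/675) = -1  (since 675 mod 8 = 3)
  pull out 2: (2/675) = -1  (since 675 mod 8 = 3)
  reciprocity: (71/675) -> -(675/71)
  reduce: (36/71)
  pull out 2: (2/71) = +1  (since 71 mod 8 = 7)
  pull out 2: (2/71) = +1  (since 71 mod 8 = 7)
  reciprocity: (9/71) -> +(71/9)
  reduce: (8/9)
  pull out 2: (2/9) = +1  (since 9 mod 8 = 1)
  pull out 2: (2/9) = +1  (since 9 mod 8 = 1)
  pull out 2: (2/9) = +1  (since 9 mod 8 = 1)
  (1/9) = 1
Product of signs = 1

1


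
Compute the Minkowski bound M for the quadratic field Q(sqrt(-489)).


d = -489, d mod 4 = 3, so disc(K) = 4d = -1956; |disc(K)| = 1956
Imaginary quadratic field, so n = 2, s = r2 = 1, r1 = 0
M = (n!/n^n) * (4/pi)^s * sqrt(|disc(K)|) = (2!/2^2) * (4/pi)^1 * sqrt(1956)
= 0.5 * 1.273240 * 44.226689
= 28.1556

28.1556


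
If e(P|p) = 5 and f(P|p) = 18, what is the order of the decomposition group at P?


|D_P| = e * f
= 5 * 18
= 90

90


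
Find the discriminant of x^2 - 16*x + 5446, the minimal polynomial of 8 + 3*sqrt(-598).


The element 8 + 3*sqrt(-598) has minimal polynomial:
x^2 - 16*x + 5446
Discriminant = (-16)^2 - 4*(5446)
= 256 - 21784
= -21528

-21528


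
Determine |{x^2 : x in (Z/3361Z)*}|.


For prime p, the number of non-zero quadratic residues is (p-1)/2.
= (3361-1)/2
= 1680

1680


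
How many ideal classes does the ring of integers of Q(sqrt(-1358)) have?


K = Q(sqrt(-1358)). d mod 4 = 2, so D = disc(K) = 4d = -5432
h(K) equals the number of primitive reduced positive-definite forms (a, b, c) = a*x^2 + b*x*y + c*y^2 with b^2 - 4ac = D,
where reduced means |b| <= a <= c, with b >= 0 whenever |b| = a or a = c, and primitive means gcd(a, b, c) = 1.
Reduced forces 3a^2 <= |D| = 5432, so 1 <= a <= 42; b must have the parity of D, and c = (b^2 - D)/(4a) must be an integer >= a.
Enumerate a = 1..42, b in [-a, a]:
  a=1: (1, 0, 1358)  [1]
  a=2: (2, 0, 679)  [1]
  a=3: (3, -2, 453), (3, 2, 453)  [2]
  a=4..5: none
  a=6: (6, -4, 227), (6, 4, 227)  [2]
  a=7: (7, 0, 194)  [1]
  a=8: none
  a=9: (9, -2, 151), (9, 2, 151)  [2]
  a=10..13: none
  a=14: (14, 0, 97)  [1]
  a=15..16: none
  a=17: (17, -12, 82), (17, 12, 82)  [2]
  a=18: (18, -16, 79), (18, 16, 79)  [2]
  a=19..20: none
  a=21: (21, -14, 67), (21, 14, 67)  [2]
  a=22..26: none
  a=27: (27, -20, 54), (27, 20, 54)  [2]
  a=28: none
  a=29: (29, -22, 51), (29, 22, 51)  [2]
  a=30..33: none
  a=34: (34, -12, 41), (34, 12, 41)  [2]
  a=35..36: none
  a=37: (37, -28, 42), (37, 28, 42)  [2]
  a=38..42: none
Total reduced forms: 1 + 1 + 2 + 2 + 1 + 2 + 1 + 2 + 2 + 2 + 2 + 2 + 2 + 2 = 24
h = 24

24


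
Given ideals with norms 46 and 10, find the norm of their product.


N(IJ) = N(I) * N(J)
= 46 * 10
= 460

460


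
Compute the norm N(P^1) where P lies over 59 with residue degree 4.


N(P^a) = p^(a*f)
= 59^(1*4)
= 59^4
= 12117361

12117361


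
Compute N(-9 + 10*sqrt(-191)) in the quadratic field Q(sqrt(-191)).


N(a + b*sqrt(d)) = a^2 - d*b^2
= (-9)^2 - (-191)*(10)^2
= 81 + 19100
= 19181

19181


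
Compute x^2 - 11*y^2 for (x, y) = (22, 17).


x^2 - d*y^2
= 22^2 - 11*17^2
= 484 - 3179
= -2695

-2695


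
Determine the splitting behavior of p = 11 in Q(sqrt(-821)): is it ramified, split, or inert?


K = Q(sqrt(-821)). Since d mod 4 = 3, disc(K) = -3284.
Check p | disc: -3284 mod 11 = 5.
p does not divide disc. Compute Legendre symbol (d/p):
4^((11-1)/2) mod 11 = 1
(d/p) = 1, so p splits: (p) = P*P' with e=1, f=1, g=2.
Therefore p is split.

split


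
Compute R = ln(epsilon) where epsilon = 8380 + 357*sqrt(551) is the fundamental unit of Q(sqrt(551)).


epsilon = 8380 + 357*sqrt(551)
= 16759.9999
R = ln(16759.9999)
= 9.7268

9.7268


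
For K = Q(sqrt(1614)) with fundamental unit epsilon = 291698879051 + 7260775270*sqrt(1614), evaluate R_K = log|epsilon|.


epsilon = 291698879051 + 7260775270*sqrt(1614)
= 5.8340e+11
R = ln(5.8340e+11)
= 27.0921

27.0921


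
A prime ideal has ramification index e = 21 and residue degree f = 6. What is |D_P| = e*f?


|D_P| = e * f
= 21 * 6
= 126

126


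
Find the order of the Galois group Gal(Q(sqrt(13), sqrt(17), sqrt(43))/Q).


The 3 square roots of distinct primes are multiplicatively independent over Q,
so [K:Q] = 2^3 and Gal(K/Q) is isomorphic to (Z/2Z)^3.
|Gal| = 2^3 = 8

8


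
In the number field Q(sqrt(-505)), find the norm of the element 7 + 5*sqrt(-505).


N(a + b*sqrt(d)) = a^2 - d*b^2
= (7)^2 - (-505)*(5)^2
= 49 + 12625
= 12674

12674


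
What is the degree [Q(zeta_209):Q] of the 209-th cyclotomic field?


The degree equals Euler's totient phi(209).
209 = 11 * 19
phi(209) = 180

180


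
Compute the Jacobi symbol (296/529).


Compute (296/529) via quadratic reciprocity:
  pull out 2: (2/529) = +1  (since 529 mod 8 = 1)
  pull out 2: (2/529) = +1  (since 529 mod 8 = 1)
  pull out 2: (2/529) = +1  (since 529 mod 8 = 1)
  reciprocity: (37/529) -> +(529/37)
  reduce: (11/37)
  reciprocity: (11/37) -> +(37/11)
  reduce: (4/11)
  pull out 2: (2/11) = -1  (since 11 mod 8 = 3)
  pull out 2: (2/11) = -1  (since 11 mod 8 = 3)
  (1/11) = 1
Product of signs = 1

1


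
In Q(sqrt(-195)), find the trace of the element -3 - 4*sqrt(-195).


Tr(a + b*sqrt(d)) = (a + b*sqrt(d)) + (a - b*sqrt(d)) = 2a
= 2 * (-3)
= -6

-6


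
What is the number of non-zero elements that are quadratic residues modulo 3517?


For prime p, the number of non-zero quadratic residues is (p-1)/2.
= (3517-1)/2
= 1758

1758


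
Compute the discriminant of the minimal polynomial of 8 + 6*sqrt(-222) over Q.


The element 8 + 6*sqrt(-222) has minimal polynomial:
x^2 - 16*x + 8056
Discriminant = (-16)^2 - 4*(8056)
= 256 - 32224
= -31968

-31968


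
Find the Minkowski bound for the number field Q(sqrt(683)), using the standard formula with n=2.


d = 683, d mod 4 = 3, so disc(K) = 4d = 2732; |disc(K)| = 2732
Real quadratic field, so n = 2, s = r2 = 0, r1 = 2
M = (n!/n^n) * (4/pi)^s * sqrt(|disc(K)|) = (2!/2^2) * (4/pi)^0 * sqrt(2732)
= 0.5 * 1.000000 * 52.268537
= 26.1343

26.1343


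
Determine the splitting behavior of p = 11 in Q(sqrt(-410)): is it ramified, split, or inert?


K = Q(sqrt(-410)). Since d mod 4 = 2, disc(K) = -1640.
Check p | disc: -1640 mod 11 = 10.
p does not divide disc. Compute Legendre symbol (d/p):
8^((11-1)/2) mod 11 = -1
(d/p) = -1, so p is inert: (p) stays prime with e=1, f=2, g=1.
Therefore p is inert.

inert


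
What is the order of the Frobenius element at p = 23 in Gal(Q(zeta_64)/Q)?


The Frobenius at p in Gal(Q(zeta_n)/Q) = (Z/nZ)* is the class of p, so its order is ord_64(23), the smallest k >= 1 with 23^k = 1 mod 64.
n = 64 = 2^6, phi(64) = 32; the order divides phi(n).
Divisors of 32: 1, 2, 4, 8, 16, 32
Repeated squaring mod 64: 23^1 = 23, 23^2 = 17, 23^4 = 33, 23^8 = 1, 23^16 = 1, 23^32 = 1
Test divisors in increasing order:
  k=1: 23^1 = 23 mod 64
  k=2: 23^2 = 17 mod 64
  k=4: 23^4 = 33 mod 64
  k=8: 23^8 = 1 mod 64  <- first divisor giving 1
Order = 8

8


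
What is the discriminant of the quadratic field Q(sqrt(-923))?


For K = Q(sqrt(d)) with d squarefree: disc(K) = d if d = 1 mod 4, and disc(K) = 4d if d = 2 or 3 mod 4.
Here d = -923, and d mod 4 = 1.
d = 1 mod 4 (O_K = Z[(1+sqrt(d))/2]), so disc(K) = d = -923

-923


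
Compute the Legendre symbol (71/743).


p = 743 is prime, so compute (71/743) with the reciprocity algorithm (Jacobi-symbol steps: pull out 2s via (2/n), flip via reciprocity, reduce):
  reciprocity: (71/743) -> -(743/71)
  reduce: (33/71)
  reciprocity: (33/71) -> +(71/33)
  reduce: (5/33)
  reciprocity: (5/33) -> +(33/5)
  reduce: (3/5)
  reciprocity: (3/5) -> +(5/3)
  reduce: (2/3)
  pull out 2: (2/3) = -1  (since 3 mod 8 = 3)
  (1/3) = 1
Product of signs = 1
(71/743) = 1

1


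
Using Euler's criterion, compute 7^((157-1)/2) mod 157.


p = 157 is prime and the exponent is (p-1)/2 = 78, so by Euler's criterion 7^78 = (7/157) = +1 or -1 mod 157.
Compute by square-and-multiply:
  78 = 64 + 8 + 4 + 2 (binary 1001110)
  Repeated squaring mod 157: 7^1 = 7, 7^2 = 49, 7^4 = 46, 7^8 = 75, 7^16 = 130, 7^32 = 101, 7^64 = 153
  7^78 = 7^64 * 7^8 * 7^4 * 7^2 = 153 * 75 * 46 * 49 mod 157
    153 * 75 = 11475 = 14 mod 157
    14 * 46 = 644 = 16 mod 157
    16 * 49 = 784 = 156 mod 157
  7^78 = 156 mod 157
Result 156 = p - 1 = -1 mod 157: 7 is a quadratic non-residue mod 157. As a residue in [0, p-1] the value is 156.
7^78 mod 157 = 156

156


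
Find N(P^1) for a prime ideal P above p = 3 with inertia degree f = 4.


N(P^a) = p^(a*f)
= 3^(1*4)
= 3^4
= 81

81


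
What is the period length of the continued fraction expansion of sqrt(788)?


Run the CF algorithm for sqrt(788).
a_0 = floor(sqrt(788)) = 28; set m_0=0, q_0=1.
Recurrence: m' = q*a - m,  q' = (d - m'^2)/q,  a' = floor((a_0 + m')/q').
  step 1: m=28, q=4, a=14
  step 2: m=28, q=1, a=56
a_2 = 2*a_0 = 56, so the period closes here.
sqrt(788) = [28; 14, 56]
Period length = 2

2


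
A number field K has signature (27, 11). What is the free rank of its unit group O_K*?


By Dirichlet's unit theorem:
rank = r1 + r2 - 1
= 27 + 11 - 1
= 37

37


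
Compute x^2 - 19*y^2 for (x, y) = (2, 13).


x^2 - d*y^2
= 2^2 - 19*13^2
= 4 - 3211
= -3207

-3207


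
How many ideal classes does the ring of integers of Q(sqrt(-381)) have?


K = Q(sqrt(-381)). d mod 4 = 3, so D = disc(K) = 4d = -1524
h(K) equals the number of primitive reduced positive-definite forms (a, b, c) = a*x^2 + b*x*y + c*y^2 with b^2 - 4ac = D,
where reduced means |b| <= a <= c, with b >= 0 whenever |b| = a or a = c, and primitive means gcd(a, b, c) = 1.
Reduced forces 3a^2 <= |D| = 1524, so 1 <= a <= 22; b must have the parity of D, and c = (b^2 - D)/(4a) must be an integer >= a.
Enumerate a = 1..22, b in [-a, a]:
  a=1: (1, 0, 381)  [1]
  a=2: (2, 2, 191)  [1]
  a=3: (3, 0, 127)  [1]
  a=4: none
  a=5: (5, -4, 77), (5, 4, 77)  [2]
  a=6: (6, 6, 65)  [1]
  a=7: (7, -4, 55), (7, 4, 55)  [2]
  a=8..9: none
  a=10: (10, -6, 39), (10, 6, 39)  [2]
  a=11: (11, -4, 35), (11, 4, 35)  [2]
  a=12: none
  a=13: (13, -6, 30), (13, 6, 30)  [2]
  a=14: (14, -10, 29), (14, 10, 29)  [2]
  a=15: (15, -6, 26), (15, 6, 26)  [2]
  a=16..20: none
  a=21: (21, -18, 22), (21, 18, 22)  [2]
  a=22: none
Total reduced forms: 1 + 1 + 1 + 2 + 1 + 2 + 2 + 2 + 2 + 2 + 2 + 2 = 20
h = 20

20


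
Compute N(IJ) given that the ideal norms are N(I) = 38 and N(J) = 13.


N(IJ) = N(I) * N(J)
= 38 * 13
= 494

494


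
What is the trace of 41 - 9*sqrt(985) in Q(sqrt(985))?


Tr(a + b*sqrt(d)) = (a + b*sqrt(d)) + (a - b*sqrt(d)) = 2a
= 2 * (41)
= 82

82


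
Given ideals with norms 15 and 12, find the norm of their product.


N(IJ) = N(I) * N(J)
= 15 * 12
= 180

180


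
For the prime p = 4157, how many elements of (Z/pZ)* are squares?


For prime p, the number of non-zero quadratic residues is (p-1)/2.
= (4157-1)/2
= 2078

2078


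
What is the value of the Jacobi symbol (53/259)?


Compute (53/259) via quadratic reciprocity:
  reciprocity: (53/259) -> +(259/53)
  reduce: (47/53)
  reciprocity: (47/53) -> +(53/47)
  reduce: (6/47)
  pull out 2: (2/47) = +1  (since 47 mod 8 = 7)
  reciprocity: (3/47) -> -(47/3)
  reduce: (2/3)
  pull out 2: (2/3) = -1  (since 3 mod 8 = 3)
  (1/3) = 1
Product of signs = 1

1


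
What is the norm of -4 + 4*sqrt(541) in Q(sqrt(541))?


N(a + b*sqrt(d)) = a^2 - d*b^2
= (-4)^2 - (541)*(4)^2
= 16 - 8656
= -8640

-8640


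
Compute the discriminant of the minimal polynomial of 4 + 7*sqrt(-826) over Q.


The element 4 + 7*sqrt(-826) has minimal polynomial:
x^2 - 8*x + 40490
Discriminant = (-8)^2 - 4*(40490)
= 64 - 161960
= -161896

-161896


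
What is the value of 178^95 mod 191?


p = 191 is prime and the exponent is (p-1)/2 = 95, so by Euler's criterion 178^95 = (178/191) = +1 or -1 mod 191.
Compute by square-and-multiply:
  95 = 64 + 16 + 8 + 4 + 2 + 1 (binary 1011111)
  Repeated squaring mod 191: 178^1 = 178, 178^2 = 169, 178^4 = 102, 178^8 = 90, 178^16 = 78, 178^32 = 163, 178^64 = 20
  178^95 = 178^64 * 178^16 * 178^8 * 178^4 * 178^2 * 178^1 = 20 * 78 * 90 * 102 * 169 * 178 mod 191
    20 * 78 = 1560 = 32 mod 191
    32 * 90 = 2880 = 15 mod 191
    15 * 102 = 1530 = 2 mod 191
    2 * 169 = 338 = 147 mod 191
    147 * 178 = 26166 = 190 mod 191
  178^95 = 190 mod 191
Result 190 = p - 1 = -1 mod 191: 178 is a quadratic non-residue mod 191. As a residue in [0, p-1] the value is 190.
178^95 mod 191 = 190

190


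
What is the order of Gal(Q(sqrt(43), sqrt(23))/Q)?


The 2 square roots of distinct primes are multiplicatively independent over Q,
so [K:Q] = 2^2 and Gal(K/Q) is isomorphic to (Z/2Z)^2.
|Gal| = 2^2 = 4

4


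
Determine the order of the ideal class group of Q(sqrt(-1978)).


K = Q(sqrt(-1978)). d mod 4 = 2, so D = disc(K) = 4d = -7912
h(K) equals the number of primitive reduced positive-definite forms (a, b, c) = a*x^2 + b*x*y + c*y^2 with b^2 - 4ac = D,
where reduced means |b| <= a <= c, with b >= 0 whenever |b| = a or a = c, and primitive means gcd(a, b, c) = 1.
Reduced forces 3a^2 <= |D| = 7912, so 1 <= a <= 51; b must have the parity of D, and c = (b^2 - D)/(4a) must be an integer >= a.
Enumerate a = 1..51, b in [-a, a]:
  a=1: (1, 0, 1978)  [1]
  a=2: (2, 0, 989)  [1]
  a=3..18: none
  a=19: (19, -12, 106), (19, 12, 106)  [2]
  a=20..22: none
  a=23: (23, 0, 86)  [1]
  a=24..28: none
  a=29: (29, -18, 71), (29, 18, 71)  [2]
  a=30..37: none
  a=38: (38, -12, 53), (38, 12, 53)  [2]
  a=39..40: none
  a=41: (41, -40, 58), (41, 40, 58)  [2]
  a=42: none
  a=43: (43, 0, 46)  [1]
  a=44..51: none
Total reduced forms: 1 + 1 + 2 + 1 + 2 + 2 + 2 + 1 = 12
h = 12

12


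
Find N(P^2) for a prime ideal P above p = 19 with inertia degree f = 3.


N(P^a) = p^(a*f)
= 19^(2*3)
= 19^6
= 47045881

47045881


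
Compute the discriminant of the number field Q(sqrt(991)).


For K = Q(sqrt(d)) with d squarefree: disc(K) = d if d = 1 mod 4, and disc(K) = 4d if d = 2 or 3 mod 4.
Here d = 991, and d mod 4 = 3.
d = 3 mod 4, not 1 (O_K = Z[sqrt(d)]), so disc(K) = 4d = 4 * (991) = 3964

3964


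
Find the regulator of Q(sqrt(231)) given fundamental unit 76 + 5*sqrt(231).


epsilon = 76 + 5*sqrt(231)
= 151.9934
R = ln(151.9934)
= 5.0238

5.0238


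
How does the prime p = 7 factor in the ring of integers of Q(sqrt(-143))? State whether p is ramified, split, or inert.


K = Q(sqrt(-143)). Since d mod 4 = 1, disc(K) = -143.
Check p | disc: -143 mod 7 = 4.
p does not divide disc. Compute Legendre symbol (d/p):
4^((7-1)/2) mod 7 = 1
(d/p) = 1, so p splits: (p) = P*P' with e=1, f=1, g=2.
Therefore p is split.

split


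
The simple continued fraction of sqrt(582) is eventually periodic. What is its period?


Run the CF algorithm for sqrt(582).
a_0 = floor(sqrt(582)) = 24; set m_0=0, q_0=1.
Recurrence: m' = q*a - m,  q' = (d - m'^2)/q,  a' = floor((a_0 + m')/q').
  step 1: m=24, q=6, a=8
  step 2: m=24, q=1, a=48
a_2 = 2*a_0 = 48, so the period closes here.
sqrt(582) = [24; 8, 48]
Period length = 2

2


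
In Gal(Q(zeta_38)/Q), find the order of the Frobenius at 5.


The Frobenius at p in Gal(Q(zeta_n)/Q) = (Z/nZ)* is the class of p, so its order is ord_38(5), the smallest k >= 1 with 5^k = 1 mod 38.
n = 38 = 2 * 19, phi(38) = 18; the order divides phi(n).
Divisors of 18: 1, 2, 3, 6, 9, 18
Repeated squaring mod 38: 5^1 = 5, 5^2 = 25, 5^4 = 17, 5^8 = 23, 5^16 = 35
Test divisors in increasing order:
  k=1: 5^1 = 5 mod 38
  k=2: 5^2 = 25 mod 38
  k=3: 5^3 = 25 * 5 = 11 mod 38
  k=6: 5^6 = 17 * 25 = 7 mod 38
  k=9: 5^9 = 23 * 5 = 1 mod 38  <- first divisor giving 1
Order = 9

9


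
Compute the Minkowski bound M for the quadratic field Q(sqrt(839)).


d = 839, d mod 4 = 3, so disc(K) = 4d = 3356; |disc(K)| = 3356
Real quadratic field, so n = 2, s = r2 = 0, r1 = 2
M = (n!/n^n) * (4/pi)^s * sqrt(|disc(K)|) = (2!/2^2) * (4/pi)^0 * sqrt(3356)
= 0.5 * 1.000000 * 57.930993
= 28.9655

28.9655


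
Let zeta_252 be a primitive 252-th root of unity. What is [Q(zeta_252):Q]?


The degree equals Euler's totient phi(252).
252 = 2^2 * 3^2 * 7
phi(252) = 72

72


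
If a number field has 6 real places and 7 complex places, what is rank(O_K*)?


By Dirichlet's unit theorem:
rank = r1 + r2 - 1
= 6 + 7 - 1
= 12

12


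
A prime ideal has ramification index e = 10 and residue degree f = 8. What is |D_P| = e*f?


|D_P| = e * f
= 10 * 8
= 80

80


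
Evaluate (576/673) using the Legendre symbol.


p = 673 is prime, so compute (576/673) with the reciprocity algorithm (Jacobi-symbol steps: pull out 2s via (2/n), flip via reciprocity, reduce):
  pull out 2: (2/673) = +1  (since 673 mod 8 = 1)
  pull out 2: (2/673) = +1  (since 673 mod 8 = 1)
  pull out 2: (2/673) = +1  (since 673 mod 8 = 1)
  pull out 2: (2/673) = +1  (since 673 mod 8 = 1)
  pull out 2: (2/673) = +1  (since 673 mod 8 = 1)
  pull out 2: (2/673) = +1  (since 673 mod 8 = 1)
  reciprocity: (9/673) -> +(673/9)
  reduce: (7/9)
  reciprocity: (7/9) -> +(9/7)
  reduce: (2/7)
  pull out 2: (2/7) = +1  (since 7 mod 8 = 7)
  (1/7) = 1
Product of signs = 1
(576/673) = 1

1


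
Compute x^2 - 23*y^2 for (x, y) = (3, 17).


x^2 - d*y^2
= 3^2 - 23*17^2
= 9 - 6647
= -6638

-6638


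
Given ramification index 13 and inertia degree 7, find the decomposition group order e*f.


|D_P| = e * f
= 13 * 7
= 91

91


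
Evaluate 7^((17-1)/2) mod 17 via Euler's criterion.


p = 17 is prime and the exponent is (p-1)/2 = 8, so by Euler's criterion 7^8 = (7/17) = +1 or -1 mod 17.
Compute by square-and-multiply:
  8 = 8 (binary 1000)
  Repeated squaring mod 17: 7^1 = 7, 7^2 = 15, 7^4 = 4, 7^8 = 16
  7^8 = 16 mod 17
Result 16 = p - 1 = -1 mod 17: 7 is a quadratic non-residue mod 17. As a residue in [0, p-1] the value is 16.
7^8 mod 17 = 16

16


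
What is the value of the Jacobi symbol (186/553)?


Compute (186/553) via quadratic reciprocity:
  pull out 2: (2/553) = +1  (since 553 mod 8 = 1)
  reciprocity: (93/553) -> +(553/93)
  reduce: (88/93)
  pull out 2: (2/93) = -1  (since 93 mod 8 = 5)
  pull out 2: (2/93) = -1  (since 93 mod 8 = 5)
  pull out 2: (2/93) = -1  (since 93 mod 8 = 5)
  reciprocity: (11/93) -> +(93/11)
  reduce: (5/11)
  reciprocity: (5/11) -> +(11/5)
  reduce: (1/5)
  (1/5) = 1
Product of signs = -1

-1


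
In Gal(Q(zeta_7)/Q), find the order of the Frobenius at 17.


The Frobenius at p in Gal(Q(zeta_n)/Q) = (Z/nZ)* is the class of p, so its order is ord_7(17), the smallest k >= 1 with 17^k = 1 mod 7.
n = 7 = 7, phi(7) = 6; the order divides phi(n).
Divisors of 6: 1, 2, 3, 6
Repeated squaring mod 7: 17^1 = 3, 17^2 = 2, 17^4 = 4
Test divisors in increasing order:
  k=1: 17^1 = 3 mod 7
  k=2: 17^2 = 2 mod 7
  k=3: 17^3 = 2 * 3 = 6 mod 7
  k=6: 17^6 = 4 * 2 = 1 mod 7  <- first divisor giving 1
Order = 6

6


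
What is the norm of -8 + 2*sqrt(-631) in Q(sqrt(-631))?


N(a + b*sqrt(d)) = a^2 - d*b^2
= (-8)^2 - (-631)*(2)^2
= 64 + 2524
= 2588

2588


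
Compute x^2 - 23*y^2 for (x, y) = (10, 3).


x^2 - d*y^2
= 10^2 - 23*3^2
= 100 - 207
= -107

-107


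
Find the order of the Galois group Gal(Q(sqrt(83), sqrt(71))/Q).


The 2 square roots of distinct primes are multiplicatively independent over Q,
so [K:Q] = 2^2 and Gal(K/Q) is isomorphic to (Z/2Z)^2.
|Gal| = 2^2 = 4

4


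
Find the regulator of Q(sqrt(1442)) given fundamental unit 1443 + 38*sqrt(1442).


epsilon = 1443 + 38*sqrt(1442)
= 2885.9997
R = ln(2885.9997)
= 7.9676

7.9676


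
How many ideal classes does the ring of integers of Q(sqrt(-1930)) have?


K = Q(sqrt(-1930)). d mod 4 = 2, so D = disc(K) = 4d = -7720
h(K) equals the number of primitive reduced positive-definite forms (a, b, c) = a*x^2 + b*x*y + c*y^2 with b^2 - 4ac = D,
where reduced means |b| <= a <= c, with b >= 0 whenever |b| = a or a = c, and primitive means gcd(a, b, c) = 1.
Reduced forces 3a^2 <= |D| = 7720, so 1 <= a <= 50; b must have the parity of D, and c = (b^2 - D)/(4a) must be an integer >= a.
Enumerate a = 1..50, b in [-a, a]:
  a=1: (1, 0, 1930)  [1]
  a=2: (2, 0, 965)  [1]
  a=3..4: none
  a=5: (5, 0, 386)  [1]
  a=6: none
  a=7: (7, -6, 277), (7, 6, 277)  [2]
  a=8..9: none
  a=10: (10, 0, 193)  [1]
  a=11..13: none
  a=14: (14, -8, 139), (14, 8, 139)  [2]
  a=15..16: none
  a=17: (17, -10, 115), (17, 10, 115)  [2]
  a=18..22: none
  a=23: (23, -10, 85), (23, 10, 85)  [2]
  a=24..28: none
  a=29: (29, -20, 70), (29, 20, 70)  [2]
  a=30..33: none
  a=34: (34, -24, 61), (34, 24, 61)  [2]
  a=35: (35, -20, 58), (35, 20, 58)  [2]
  a=36..45: none
  a=46: (46, -36, 49), (46, 36, 49)  [2]
  a=47..50: none
Total reduced forms: 1 + 1 + 1 + 2 + 1 + 2 + 2 + 2 + 2 + 2 + 2 + 2 = 20
h = 20

20


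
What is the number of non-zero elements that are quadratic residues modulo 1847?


For prime p, the number of non-zero quadratic residues is (p-1)/2.
= (1847-1)/2
= 923

923


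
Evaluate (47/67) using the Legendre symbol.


p = 67 is prime, so compute (47/67) with the reciprocity algorithm (Jacobi-symbol steps: pull out 2s via (2/n), flip via reciprocity, reduce):
  reciprocity: (47/67) -> -(67/47)
  reduce: (20/47)
  pull out 2: (2/47) = +1  (since 47 mod 8 = 7)
  pull out 2: (2/47) = +1  (since 47 mod 8 = 7)
  reciprocity: (5/47) -> +(47/5)
  reduce: (2/5)
  pull out 2: (2/5) = -1  (since 5 mod 8 = 5)
  (1/5) = 1
Product of signs = 1
(47/67) = 1

1


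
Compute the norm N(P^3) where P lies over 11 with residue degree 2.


N(P^a) = p^(a*f)
= 11^(3*2)
= 11^6
= 1771561

1771561


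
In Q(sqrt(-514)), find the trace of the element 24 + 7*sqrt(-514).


Tr(a + b*sqrt(d)) = (a + b*sqrt(d)) + (a - b*sqrt(d)) = 2a
= 2 * (24)
= 48

48


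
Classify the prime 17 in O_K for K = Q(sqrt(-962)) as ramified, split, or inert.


K = Q(sqrt(-962)). Since d mod 4 = 2, disc(K) = -3848.
Check p | disc: -3848 mod 17 = 11.
p does not divide disc. Compute Legendre symbol (d/p):
7^((17-1)/2) mod 17 = -1
(d/p) = -1, so p is inert: (p) stays prime with e=1, f=2, g=1.
Therefore p is inert.

inert


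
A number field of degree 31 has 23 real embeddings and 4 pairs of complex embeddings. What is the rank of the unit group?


By Dirichlet's unit theorem:
rank = r1 + r2 - 1
= 23 + 4 - 1
= 26

26


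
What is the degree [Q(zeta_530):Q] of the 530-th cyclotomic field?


The degree equals Euler's totient phi(530).
530 = 2 * 5 * 53
phi(530) = 208

208


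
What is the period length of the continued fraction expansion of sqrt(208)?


Run the CF algorithm for sqrt(208).
a_0 = floor(sqrt(208)) = 14; set m_0=0, q_0=1.
Recurrence: m' = q*a - m,  q' = (d - m'^2)/q,  a' = floor((a_0 + m')/q').
  step 1: m=14, q=12, a=2
  step 2: m=10, q=9, a=2
  step 3: m=8, q=16, a=1
  step 4: m=8, q=9, a=2
  step 5: m=10, q=12, a=2
  step 6: m=14, q=1, a=28
a_6 = 2*a_0 = 28, so the period closes here.
sqrt(208) = [14; 2, 2, 1, 2, 2, 28]
Period length = 6

6


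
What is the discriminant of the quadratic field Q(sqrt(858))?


For K = Q(sqrt(d)) with d squarefree: disc(K) = d if d = 1 mod 4, and disc(K) = 4d if d = 2 or 3 mod 4.
Here d = 858, and d mod 4 = 2.
d = 2 mod 4, not 1 (O_K = Z[sqrt(d)]), so disc(K) = 4d = 4 * (858) = 3432

3432


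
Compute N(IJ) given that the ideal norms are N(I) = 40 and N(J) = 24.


N(IJ) = N(I) * N(J)
= 40 * 24
= 960

960


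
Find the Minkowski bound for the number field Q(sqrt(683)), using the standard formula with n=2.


d = 683, d mod 4 = 3, so disc(K) = 4d = 2732; |disc(K)| = 2732
Real quadratic field, so n = 2, s = r2 = 0, r1 = 2
M = (n!/n^n) * (4/pi)^s * sqrt(|disc(K)|) = (2!/2^2) * (4/pi)^0 * sqrt(2732)
= 0.5 * 1.000000 * 52.268537
= 26.1343

26.1343


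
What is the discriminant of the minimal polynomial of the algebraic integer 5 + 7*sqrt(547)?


The element 5 + 7*sqrt(547) has minimal polynomial:
x^2 - 10*x - 26778
Discriminant = (-10)^2 - 4*(-26778)
= 100 + 107112
= 107212

107212


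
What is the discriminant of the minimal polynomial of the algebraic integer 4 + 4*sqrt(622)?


The element 4 + 4*sqrt(622) has minimal polynomial:
x^2 - 8*x - 9936
Discriminant = (-8)^2 - 4*(-9936)
= 64 + 39744
= 39808

39808


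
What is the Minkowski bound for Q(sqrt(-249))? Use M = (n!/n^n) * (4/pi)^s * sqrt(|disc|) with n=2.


d = -249, d mod 4 = 3, so disc(K) = 4d = -996; |disc(K)| = 996
Imaginary quadratic field, so n = 2, s = r2 = 1, r1 = 0
M = (n!/n^n) * (4/pi)^s * sqrt(|disc(K)|) = (2!/2^2) * (4/pi)^1 * sqrt(996)
= 0.5 * 1.273240 * 31.559468
= 20.0914

20.0914


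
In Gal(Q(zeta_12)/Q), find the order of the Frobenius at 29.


The Frobenius at p in Gal(Q(zeta_n)/Q) = (Z/nZ)* is the class of p, so its order is ord_12(29), the smallest k >= 1 with 29^k = 1 mod 12.
n = 12 = 2^2 * 3, phi(12) = 4; the order divides phi(n).
Divisors of 4: 1, 2, 4
Repeated squaring mod 12: 29^1 = 5, 29^2 = 1, 29^4 = 1
Test divisors in increasing order:
  k=1: 29^1 = 5 mod 12
  k=2: 29^2 = 1 mod 12  <- first divisor giving 1
Order = 2

2


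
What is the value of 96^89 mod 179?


p = 179 is prime and the exponent is (p-1)/2 = 89, so by Euler's criterion 96^89 = (96/179) = +1 or -1 mod 179.
Compute by square-and-multiply:
  89 = 64 + 16 + 8 + 1 (binary 1011001)
  Repeated squaring mod 179: 96^1 = 96, 96^2 = 87, 96^4 = 51, 96^8 = 95, 96^16 = 75, 96^32 = 76, 96^64 = 48
  96^89 = 96^64 * 96^16 * 96^8 * 96^1 = 48 * 75 * 95 * 96 mod 179
    48 * 75 = 3600 = 20 mod 179
    20 * 95 = 1900 = 110 mod 179
    110 * 96 = 10560 = 178 mod 179
  96^89 = 178 mod 179
Result 178 = p - 1 = -1 mod 179: 96 is a quadratic non-residue mod 179. As a residue in [0, p-1] the value is 178.
96^89 mod 179 = 178

178


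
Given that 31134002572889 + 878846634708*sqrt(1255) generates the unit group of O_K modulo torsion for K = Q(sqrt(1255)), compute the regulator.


epsilon = 31134002572889 + 878846634708*sqrt(1255)
= 6.2268e+13
R = ln(6.2268e+13)
= 31.7625

31.7625


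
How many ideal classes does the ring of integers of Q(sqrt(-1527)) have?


K = Q(sqrt(-1527)). d mod 4 = 1, so D = disc(K) = d = -1527
h(K) equals the number of primitive reduced positive-definite forms (a, b, c) = a*x^2 + b*x*y + c*y^2 with b^2 - 4ac = D,
where reduced means |b| <= a <= c, with b >= 0 whenever |b| = a or a = c, and primitive means gcd(a, b, c) = 1.
Reduced forces 3a^2 <= |D| = 1527, so 1 <= a <= 22; b must have the parity of D, and c = (b^2 - D)/(4a) must be an integer >= a.
Enumerate a = 1..22, b in [-a, a]:
  a=1: (1, 1, 382)  [1]
  a=2: (2, -1, 191), (2, 1, 191)  [2]
  a=3: (3, 3, 128)  [1]
  a=4: (4, -3, 96), (4, 3, 96)  [2]
  a=5: none
  a=6: (6, -3, 64), (6, 3, 64)  [2]
  a=7: none
  a=8: (8, -3, 48), (8, 3, 48)  [2]
  a=9..11: none
  a=12: (12, -3, 32), (12, 3, 32)  [2]
  a=13..15: none
  a=16: (16, -3, 24), (16, 3, 24)  [2]
  a=17..22: none
Total reduced forms: 1 + 2 + 1 + 2 + 2 + 2 + 2 + 2 = 14
h = 14

14


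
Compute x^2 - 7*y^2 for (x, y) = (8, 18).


x^2 - d*y^2
= 8^2 - 7*18^2
= 64 - 2268
= -2204

-2204


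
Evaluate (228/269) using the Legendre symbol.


p = 269 is prime, so compute (228/269) with the reciprocity algorithm (Jacobi-symbol steps: pull out 2s via (2/n), flip via reciprocity, reduce):
  pull out 2: (2/269) = -1  (since 269 mod 8 = 5)
  pull out 2: (2/269) = -1  (since 269 mod 8 = 5)
  reciprocity: (57/269) -> +(269/57)
  reduce: (41/57)
  reciprocity: (41/57) -> +(57/41)
  reduce: (16/41)
  pull out 2: (2/41) = +1  (since 41 mod 8 = 1)
  pull out 2: (2/41) = +1  (since 41 mod 8 = 1)
  pull out 2: (2/41) = +1  (since 41 mod 8 = 1)
  pull out 2: (2/41) = +1  (since 41 mod 8 = 1)
  (1/41) = 1
Product of signs = 1
(228/269) = 1

1


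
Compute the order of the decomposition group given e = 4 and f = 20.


|D_P| = e * f
= 4 * 20
= 80

80


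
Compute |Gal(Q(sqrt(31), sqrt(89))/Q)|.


The 2 square roots of distinct primes are multiplicatively independent over Q,
so [K:Q] = 2^2 and Gal(K/Q) is isomorphic to (Z/2Z)^2.
|Gal| = 2^2 = 4

4


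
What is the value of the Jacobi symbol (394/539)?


Compute (394/539) via quadratic reciprocity:
  pull out 2: (2/539) = -1  (since 539 mod 8 = 3)
  reciprocity: (197/539) -> +(539/197)
  reduce: (145/197)
  reciprocity: (145/197) -> +(197/145)
  reduce: (52/145)
  pull out 2: (2/145) = +1  (since 145 mod 8 = 1)
  pull out 2: (2/145) = +1  (since 145 mod 8 = 1)
  reciprocity: (13/145) -> +(145/13)
  reduce: (2/13)
  pull out 2: (2/13) = -1  (since 13 mod 8 = 5)
  (1/13) = 1
Product of signs = 1

1


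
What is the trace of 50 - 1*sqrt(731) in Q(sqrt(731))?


Tr(a + b*sqrt(d)) = (a + b*sqrt(d)) + (a - b*sqrt(d)) = 2a
= 2 * (50)
= 100

100


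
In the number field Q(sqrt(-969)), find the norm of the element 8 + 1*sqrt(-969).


N(a + b*sqrt(d)) = a^2 - d*b^2
= (8)^2 - (-969)*(1)^2
= 64 + 969
= 1033

1033


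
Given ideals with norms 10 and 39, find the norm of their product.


N(IJ) = N(I) * N(J)
= 10 * 39
= 390

390


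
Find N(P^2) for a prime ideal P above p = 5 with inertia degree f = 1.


N(P^a) = p^(a*f)
= 5^(2*1)
= 5^2
= 25

25


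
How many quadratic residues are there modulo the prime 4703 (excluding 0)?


For prime p, the number of non-zero quadratic residues is (p-1)/2.
= (4703-1)/2
= 2351

2351


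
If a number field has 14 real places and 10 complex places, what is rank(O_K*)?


By Dirichlet's unit theorem:
rank = r1 + r2 - 1
= 14 + 10 - 1
= 23

23


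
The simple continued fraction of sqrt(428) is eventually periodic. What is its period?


Run the CF algorithm for sqrt(428).
a_0 = floor(sqrt(428)) = 20; set m_0=0, q_0=1.
Recurrence: m' = q*a - m,  q' = (d - m'^2)/q,  a' = floor((a_0 + m')/q').
  step 1: m=20, q=28, a=1
  step 2: m=8, q=13, a=2
  step 3: m=18, q=8, a=4
  step 4: m=14, q=29, a=1
  step 5: m=15, q=7, a=5
  step 6: m=20, q=4, a=10
  step 7: m=20, q=7, a=5
  step 8: m=15, q=29, a=1
  step 9: m=14, q=8, a=4
  step 10: m=18, q=13, a=2
  step 11: m=8, q=28, a=1
  step 12: m=20, q=1, a=40
a_12 = 2*a_0 = 40, so the period closes here.
sqrt(428) = [20; 1, 2, 4, 1, 5, 10, 5, 1, 4, 2, 1, 40]
Period length = 12

12


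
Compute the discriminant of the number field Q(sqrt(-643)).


For K = Q(sqrt(d)) with d squarefree: disc(K) = d if d = 1 mod 4, and disc(K) = 4d if d = 2 or 3 mod 4.
Here d = -643, and d mod 4 = 1.
d = 1 mod 4 (O_K = Z[(1+sqrt(d))/2]), so disc(K) = d = -643

-643


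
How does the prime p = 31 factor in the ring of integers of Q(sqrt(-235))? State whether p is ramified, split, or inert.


K = Q(sqrt(-235)). Since d mod 4 = 1, disc(K) = -235.
Check p | disc: -235 mod 31 = 13.
p does not divide disc. Compute Legendre symbol (d/p):
13^((31-1)/2) mod 31 = -1
(d/p) = -1, so p is inert: (p) stays prime with e=1, f=2, g=1.
Therefore p is inert.

inert


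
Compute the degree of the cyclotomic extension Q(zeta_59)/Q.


The degree equals Euler's totient phi(59).
59 = 59
phi(59) = 58

58


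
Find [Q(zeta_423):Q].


The degree equals Euler's totient phi(423).
423 = 3^2 * 47
phi(423) = 276

276


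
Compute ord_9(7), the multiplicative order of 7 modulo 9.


We want ord_9(7), the smallest k >= 1 with 7^k = 1 mod 9.
n = 9 = 3^2, phi(9) = 6; the order divides phi(n).
Divisors of 6: 1, 2, 3, 6
Repeated squaring mod 9: 7^1 = 7, 7^2 = 4, 7^4 = 7
Test divisors in increasing order:
  k=1: 7^1 = 7 mod 9
  k=2: 7^2 = 4 mod 9
  k=3: 7^3 = 4 * 7 = 1 mod 9  <- first divisor giving 1
Order = 3

3


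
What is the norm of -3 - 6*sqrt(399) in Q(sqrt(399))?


N(a + b*sqrt(d)) = a^2 - d*b^2
= (-3)^2 - (399)*(-6)^2
= 9 - 14364
= -14355

-14355


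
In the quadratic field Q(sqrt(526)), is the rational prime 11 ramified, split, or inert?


K = Q(sqrt(526)). Since d mod 4 = 2, disc(K) = 2104.
Check p | disc: 2104 mod 11 = 3.
p does not divide disc. Compute Legendre symbol (d/p):
9^((11-1)/2) mod 11 = 1
(d/p) = 1, so p splits: (p) = P*P' with e=1, f=1, g=2.
Therefore p is split.

split


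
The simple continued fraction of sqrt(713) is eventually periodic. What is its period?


Run the CF algorithm for sqrt(713).
a_0 = floor(sqrt(713)) = 26; set m_0=0, q_0=1.
Recurrence: m' = q*a - m,  q' = (d - m'^2)/q,  a' = floor((a_0 + m')/q').
  step 1: m=26, q=37, a=1
  step 2: m=11, q=16, a=2
  step 3: m=21, q=17, a=2
  step 4: m=13, q=32, a=1
  step 5: m=19, q=11, a=4
  step 6: m=25, q=8, a=6
  step 7: m=23, q=23, a=2
  step 8: m=23, q=8, a=6
  step 9: m=25, q=11, a=4
  step 10: m=19, q=32, a=1
  step 11: m=13, q=17, a=2
  step 12: m=21, q=16, a=2
  step 13: m=11, q=37, a=1
  step 14: m=26, q=1, a=52
a_14 = 2*a_0 = 52, so the period closes here.
sqrt(713) = [26; 1, 2, 2, 1, 4, 6, 2, 6, 4, 1, 2, 2, 1, 52]
Period length = 14

14


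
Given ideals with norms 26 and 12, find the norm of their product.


N(IJ) = N(I) * N(J)
= 26 * 12
= 312

312


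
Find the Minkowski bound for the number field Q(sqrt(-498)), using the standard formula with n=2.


d = -498, d mod 4 = 2, so disc(K) = 4d = -1992; |disc(K)| = 1992
Imaginary quadratic field, so n = 2, s = r2 = 1, r1 = 0
M = (n!/n^n) * (4/pi)^s * sqrt(|disc(K)|) = (2!/2^2) * (4/pi)^1 * sqrt(1992)
= 0.5 * 1.273240 * 44.631827
= 28.4135

28.4135


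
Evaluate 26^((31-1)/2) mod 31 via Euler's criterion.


p = 31 is prime and the exponent is (p-1)/2 = 15, so by Euler's criterion 26^15 = (26/31) = +1 or -1 mod 31.
Compute by square-and-multiply:
  15 = 8 + 4 + 2 + 1 (binary 1111)
  Repeated squaring mod 31: 26^1 = 26, 26^2 = 25, 26^4 = 5, 26^8 = 25
  26^15 = 26^8 * 26^4 * 26^2 * 26^1 = 25 * 5 * 25 * 26 mod 31
    25 * 5 = 125 = 1 mod 31
    1 * 25 = 25 = 25 mod 31
    25 * 26 = 650 = 30 mod 31
  26^15 = 30 mod 31
Result 30 = p - 1 = -1 mod 31: 26 is a quadratic non-residue mod 31. As a residue in [0, p-1] the value is 30.
26^15 mod 31 = 30

30


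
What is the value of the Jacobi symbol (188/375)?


Compute (188/375) via quadratic reciprocity:
  pull out 2: (2/375) = +1  (since 375 mod 8 = 7)
  pull out 2: (2/375) = +1  (since 375 mod 8 = 7)
  reciprocity: (47/375) -> -(375/47)
  reduce: (46/47)
  pull out 2: (2/47) = +1  (since 47 mod 8 = 7)
  reciprocity: (23/47) -> -(47/23)
  reduce: (1/23)
  (1/23) = 1
Product of signs = 1

1


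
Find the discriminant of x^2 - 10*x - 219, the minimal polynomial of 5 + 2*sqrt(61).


The element 5 + 2*sqrt(61) has minimal polynomial:
x^2 - 10*x - 219
Discriminant = (-10)^2 - 4*(-219)
= 100 + 876
= 976

976


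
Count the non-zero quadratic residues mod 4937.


For prime p, the number of non-zero quadratic residues is (p-1)/2.
= (4937-1)/2
= 2468

2468


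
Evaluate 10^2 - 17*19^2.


x^2 - d*y^2
= 10^2 - 17*19^2
= 100 - 6137
= -6037

-6037


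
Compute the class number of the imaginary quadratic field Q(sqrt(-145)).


K = Q(sqrt(-145)). d mod 4 = 3, so D = disc(K) = 4d = -580
h(K) equals the number of primitive reduced positive-definite forms (a, b, c) = a*x^2 + b*x*y + c*y^2 with b^2 - 4ac = D,
where reduced means |b| <= a <= c, with b >= 0 whenever |b| = a or a = c, and primitive means gcd(a, b, c) = 1.
Reduced forces 3a^2 <= |D| = 580, so 1 <= a <= 13; b must have the parity of D, and c = (b^2 - D)/(4a) must be an integer >= a.
Enumerate a = 1..13, b in [-a, a]:
  a=1: (1, 0, 145)  [1]
  a=2: (2, 2, 73)  [1]
  a=3..4: none
  a=5: (5, 0, 29)  [1]
  a=6: none
  a=7: (7, -6, 22), (7, 6, 22)  [2]
  a=8..9: none
  a=10: (10, 10, 17)  [1]
  a=11: (11, -6, 14), (11, 6, 14)  [2]
  a=12..13: none
Total reduced forms: 1 + 1 + 1 + 2 + 1 + 2 = 8
h = 8

8


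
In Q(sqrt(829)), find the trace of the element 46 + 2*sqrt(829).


Tr(a + b*sqrt(d)) = (a + b*sqrt(d)) + (a - b*sqrt(d)) = 2a
= 2 * (46)
= 92

92


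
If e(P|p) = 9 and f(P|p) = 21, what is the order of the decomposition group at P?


|D_P| = e * f
= 9 * 21
= 189

189


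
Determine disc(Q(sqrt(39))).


For K = Q(sqrt(d)) with d squarefree: disc(K) = d if d = 1 mod 4, and disc(K) = 4d if d = 2 or 3 mod 4.
Here d = 39, and d mod 4 = 3.
d = 3 mod 4, not 1 (O_K = Z[sqrt(d)]), so disc(K) = 4d = 4 * (39) = 156

156


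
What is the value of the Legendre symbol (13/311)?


p = 311 is prime, so compute (13/311) with the reciprocity algorithm (Jacobi-symbol steps: pull out 2s via (2/n), flip via reciprocity, reduce):
  reciprocity: (13/311) -> +(311/13)
  reduce: (12/13)
  pull out 2: (2/13) = -1  (since 13 mod 8 = 5)
  pull out 2: (2/13) = -1  (since 13 mod 8 = 5)
  reciprocity: (3/13) -> +(13/3)
  reduce: (1/3)
  (1/3) = 1
Product of signs = 1
(13/311) = 1

1


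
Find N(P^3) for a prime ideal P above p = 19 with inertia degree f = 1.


N(P^a) = p^(a*f)
= 19^(3*1)
= 19^3
= 6859

6859


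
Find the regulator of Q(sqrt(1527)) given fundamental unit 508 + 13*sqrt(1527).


epsilon = 508 + 13*sqrt(1527)
= 1015.9990
R = ln(1015.9990)
= 6.9236

6.9236


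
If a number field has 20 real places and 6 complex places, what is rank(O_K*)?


By Dirichlet's unit theorem:
rank = r1 + r2 - 1
= 20 + 6 - 1
= 25

25
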